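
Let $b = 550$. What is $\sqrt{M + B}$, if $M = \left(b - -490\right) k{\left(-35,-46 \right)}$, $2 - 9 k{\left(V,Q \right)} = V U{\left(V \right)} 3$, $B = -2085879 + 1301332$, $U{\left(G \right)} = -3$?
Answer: $\frac{i \sqrt{7386443}}{3} \approx 905.93 i$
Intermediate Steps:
$B = -784547$
$k{\left(V,Q \right)} = \frac{2}{9} + V$ ($k{\left(V,Q \right)} = \frac{2}{9} - \frac{V \left(-3\right) 3}{9} = \frac{2}{9} - \frac{- 3 V 3}{9} = \frac{2}{9} - \frac{\left(-9\right) V}{9} = \frac{2}{9} + V$)
$M = - \frac{325520}{9}$ ($M = \left(550 - -490\right) \left(\frac{2}{9} - 35\right) = \left(550 + 490\right) \left(- \frac{313}{9}\right) = 1040 \left(- \frac{313}{9}\right) = - \frac{325520}{9} \approx -36169.0$)
$\sqrt{M + B} = \sqrt{- \frac{325520}{9} - 784547} = \sqrt{- \frac{7386443}{9}} = \frac{i \sqrt{7386443}}{3}$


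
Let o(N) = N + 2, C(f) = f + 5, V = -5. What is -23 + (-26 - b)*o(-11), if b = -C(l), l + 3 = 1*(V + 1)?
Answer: 229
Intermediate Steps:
l = -7 (l = -3 + 1*(-5 + 1) = -3 + 1*(-4) = -3 - 4 = -7)
C(f) = 5 + f
b = 2 (b = -(5 - 7) = -1*(-2) = 2)
o(N) = 2 + N
-23 + (-26 - b)*o(-11) = -23 + (-26 - 1*2)*(2 - 11) = -23 + (-26 - 2)*(-9) = -23 - 28*(-9) = -23 + 252 = 229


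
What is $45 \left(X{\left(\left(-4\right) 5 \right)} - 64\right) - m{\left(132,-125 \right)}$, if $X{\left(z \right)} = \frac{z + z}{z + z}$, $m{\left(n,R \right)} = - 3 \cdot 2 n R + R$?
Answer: $-101710$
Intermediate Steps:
$m{\left(n,R \right)} = R - 6 R n$ ($m{\left(n,R \right)} = - 3 \cdot 2 R n + R = - 6 R n + R = R - 6 R n$)
$X{\left(z \right)} = 1$ ($X{\left(z \right)} = \frac{2 z}{2 z} = 2 z \frac{1}{2 z} = 1$)
$45 \left(X{\left(\left(-4\right) 5 \right)} - 64\right) - m{\left(132,-125 \right)} = 45 \left(1 - 64\right) - - 125 \left(1 - 792\right) = 45 \left(-63\right) - - 125 \left(1 - 792\right) = -2835 - \left(-125\right) \left(-791\right) = -2835 - 98875 = -101710$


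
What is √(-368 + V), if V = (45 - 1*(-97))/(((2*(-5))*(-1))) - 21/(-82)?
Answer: I*√59430730/410 ≈ 18.803*I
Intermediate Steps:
V = 5927/410 (V = (45 + 97)/((-10*(-1))) - 21*(-1/82) = 142/10 + 21/82 = 142*(⅒) + 21/82 = 71/5 + 21/82 = 5927/410 ≈ 14.456)
√(-368 + V) = √(-368 + 5927/410) = √(-144953/410) = I*√59430730/410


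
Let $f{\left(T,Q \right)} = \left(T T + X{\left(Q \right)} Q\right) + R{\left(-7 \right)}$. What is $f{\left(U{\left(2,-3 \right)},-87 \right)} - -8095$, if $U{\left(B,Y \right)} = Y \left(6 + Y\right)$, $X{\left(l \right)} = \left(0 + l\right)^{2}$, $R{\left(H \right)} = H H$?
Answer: $-650278$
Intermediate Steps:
$R{\left(H \right)} = H^{2}$
$X{\left(l \right)} = l^{2}$
$f{\left(T,Q \right)} = 49 + Q^{3} + T^{2}$ ($f{\left(T,Q \right)} = \left(T T + Q^{2} Q\right) + \left(-7\right)^{2} = \left(T^{2} + Q^{3}\right) + 49 = \left(Q^{3} + T^{2}\right) + 49 = 49 + Q^{3} + T^{2}$)
$f{\left(U{\left(2,-3 \right)},-87 \right)} - -8095 = \left(49 + \left(-87\right)^{3} + \left(- 3 \left(6 - 3\right)\right)^{2}\right) - -8095 = \left(49 - 658503 + \left(\left(-3\right) 3\right)^{2}\right) + 8095 = \left(49 - 658503 + \left(-9\right)^{2}\right) + 8095 = \left(49 - 658503 + 81\right) + 8095 = -658373 + 8095 = -650278$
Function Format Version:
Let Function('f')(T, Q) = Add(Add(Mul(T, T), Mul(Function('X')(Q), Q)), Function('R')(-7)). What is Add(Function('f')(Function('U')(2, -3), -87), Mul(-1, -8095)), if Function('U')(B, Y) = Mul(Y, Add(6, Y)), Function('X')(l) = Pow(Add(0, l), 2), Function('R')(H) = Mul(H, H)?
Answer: -650278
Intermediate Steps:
Function('R')(H) = Pow(H, 2)
Function('X')(l) = Pow(l, 2)
Function('f')(T, Q) = Add(49, Pow(Q, 3), Pow(T, 2)) (Function('f')(T, Q) = Add(Add(Mul(T, T), Mul(Pow(Q, 2), Q)), Pow(-7, 2)) = Add(Add(Pow(T, 2), Pow(Q, 3)), 49) = Add(Add(Pow(Q, 3), Pow(T, 2)), 49) = Add(49, Pow(Q, 3), Pow(T, 2)))
Add(Function('f')(Function('U')(2, -3), -87), Mul(-1, -8095)) = Add(Add(49, Pow(-87, 3), Pow(Mul(-3, Add(6, -3)), 2)), Mul(-1, -8095)) = Add(Add(49, -658503, Pow(Mul(-3, 3), 2)), 8095) = Add(Add(49, -658503, Pow(-9, 2)), 8095) = Add(Add(49, -658503, 81), 8095) = Add(-658373, 8095) = -650278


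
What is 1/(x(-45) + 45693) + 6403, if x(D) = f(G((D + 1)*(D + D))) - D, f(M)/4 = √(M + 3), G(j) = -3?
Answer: 292860415/45738 ≈ 6403.0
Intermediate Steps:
f(M) = 4*√(3 + M) (f(M) = 4*√(M + 3) = 4*√(3 + M))
x(D) = -D (x(D) = 4*√(3 - 3) - D = 4*√0 - D = 4*0 - D = 0 - D = -D)
1/(x(-45) + 45693) + 6403 = 1/(-1*(-45) + 45693) + 6403 = 1/(45 + 45693) + 6403 = 1/45738 + 6403 = 292860415/45738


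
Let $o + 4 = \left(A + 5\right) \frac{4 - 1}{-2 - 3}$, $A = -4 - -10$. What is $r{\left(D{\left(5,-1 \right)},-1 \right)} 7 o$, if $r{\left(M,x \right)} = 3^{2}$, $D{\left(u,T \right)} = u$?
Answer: $- \frac{3339}{5} \approx -667.8$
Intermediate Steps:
$r{\left(M,x \right)} = 9$
$A = 6$ ($A = -4 + 10 = 6$)
$o = - \frac{53}{5}$ ($o = -4 + \left(6 + 5\right) \frac{4 - 1}{-2 - 3} = -4 + 11 \frac{3}{-5} = -4 + 11 \cdot 3 \left(- \frac{1}{5}\right) = -4 + 11 \left(- \frac{3}{5}\right) = -4 - \frac{33}{5} = - \frac{53}{5} \approx -10.6$)
$r{\left(D{\left(5,-1 \right)},-1 \right)} 7 o = 9 \cdot 7 \left(- \frac{53}{5}\right) = 63 \left(- \frac{53}{5}\right) = - \frac{3339}{5}$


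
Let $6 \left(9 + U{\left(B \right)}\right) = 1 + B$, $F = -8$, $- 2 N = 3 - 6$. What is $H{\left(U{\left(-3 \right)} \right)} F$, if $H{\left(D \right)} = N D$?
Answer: $112$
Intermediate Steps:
$N = \frac{3}{2}$ ($N = - \frac{3 - 6}{2} = \left(- \frac{1}{2}\right) \left(-3\right) = \frac{3}{2} \approx 1.5$)
$U{\left(B \right)} = - \frac{53}{6} + \frac{B}{6}$ ($U{\left(B \right)} = -9 + \frac{1 + B}{6} = -9 + \left(\frac{1}{6} + \frac{B}{6}\right) = - \frac{53}{6} + \frac{B}{6}$)
$H{\left(D \right)} = \frac{3 D}{2}$
$H{\left(U{\left(-3 \right)} \right)} F = \frac{3 \left(- \frac{53}{6} + \frac{1}{6} \left(-3\right)\right)}{2} \left(-8\right) = \frac{3 \left(- \frac{53}{6} - \frac{1}{2}\right)}{2} \left(-8\right) = \frac{3}{2} \left(- \frac{28}{3}\right) \left(-8\right) = \left(-14\right) \left(-8\right) = 112$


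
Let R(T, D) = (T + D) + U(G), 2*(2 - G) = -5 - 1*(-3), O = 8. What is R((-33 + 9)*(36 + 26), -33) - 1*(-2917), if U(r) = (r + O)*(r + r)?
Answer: 1462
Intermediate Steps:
G = 3 (G = 2 - (-5 - 1*(-3))/2 = 2 - (-5 + 3)/2 = 2 - ½*(-2) = 2 + 1 = 3)
U(r) = 2*r*(8 + r) (U(r) = (r + 8)*(r + r) = (8 + r)*(2*r) = 2*r*(8 + r))
R(T, D) = 66 + D + T (R(T, D) = (T + D) + 2*3*(8 + 3) = (D + T) + 2*3*11 = (D + T) + 66 = 66 + D + T)
R((-33 + 9)*(36 + 26), -33) - 1*(-2917) = (66 - 33 + (-33 + 9)*(36 + 26)) - 1*(-2917) = (66 - 33 - 24*62) + 2917 = (66 - 33 - 1488) + 2917 = -1455 + 2917 = 1462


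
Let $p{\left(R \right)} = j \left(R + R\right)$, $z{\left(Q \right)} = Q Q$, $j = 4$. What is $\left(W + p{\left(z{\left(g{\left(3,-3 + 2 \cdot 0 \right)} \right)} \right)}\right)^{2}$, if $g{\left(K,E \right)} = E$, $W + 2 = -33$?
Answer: $1369$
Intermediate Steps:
$W = -35$ ($W = -2 - 33 = -35$)
$z{\left(Q \right)} = Q^{2}$
$p{\left(R \right)} = 8 R$ ($p{\left(R \right)} = 4 \left(R + R\right) = 4 \cdot 2 R = 8 R$)
$\left(W + p{\left(z{\left(g{\left(3,-3 + 2 \cdot 0 \right)} \right)} \right)}\right)^{2} = \left(-35 + 8 \left(-3 + 2 \cdot 0\right)^{2}\right)^{2} = \left(-35 + 8 \left(-3 + 0\right)^{2}\right)^{2} = \left(-35 + 8 \left(-3\right)^{2}\right)^{2} = \left(-35 + 8 \cdot 9\right)^{2} = \left(-35 + 72\right)^{2} = 37^{2} = 1369$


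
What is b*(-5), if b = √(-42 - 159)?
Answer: -5*I*√201 ≈ -70.887*I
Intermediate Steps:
b = I*√201 (b = √(-201) = I*√201 ≈ 14.177*I)
b*(-5) = (I*√201)*(-5) = -5*I*√201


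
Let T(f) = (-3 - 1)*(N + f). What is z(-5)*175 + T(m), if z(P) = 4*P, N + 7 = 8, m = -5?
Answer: -3484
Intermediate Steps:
N = 1 (N = -7 + 8 = 1)
T(f) = -4 - 4*f (T(f) = (-3 - 1)*(1 + f) = -4*(1 + f) = -4 - 4*f)
z(-5)*175 + T(m) = (4*(-5))*175 + (-4 - 4*(-5)) = -20*175 + (-4 + 20) = -3500 + 16 = -3484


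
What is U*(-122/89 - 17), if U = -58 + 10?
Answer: 78480/89 ≈ 881.80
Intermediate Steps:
U = -48
U*(-122/89 - 17) = -48*(-122/89 - 17) = -48*(-1635/89) = 78480/89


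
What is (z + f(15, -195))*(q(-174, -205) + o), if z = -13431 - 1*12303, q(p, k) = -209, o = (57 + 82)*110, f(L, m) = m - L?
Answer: -391261464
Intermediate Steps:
o = 15290 (o = 139*110 = 15290)
z = -25734 (z = -13431 - 12303 = -25734)
(z + f(15, -195))*(q(-174, -205) + o) = (-25734 + (-195 - 1*15))*(-209 + 15290) = (-25734 + (-195 - 15))*15081 = (-25734 - 210)*15081 = -25944*15081 = -391261464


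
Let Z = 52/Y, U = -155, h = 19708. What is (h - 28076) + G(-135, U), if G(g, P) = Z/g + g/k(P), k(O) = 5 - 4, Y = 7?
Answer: -8035387/945 ≈ -8503.1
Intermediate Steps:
k(O) = 1
Z = 52/7 ≈ 7.4286
G(g, P) = g + 52/(7*g) (G(g, P) = 52/(7*g) + g/1 = 52/(7*g) + g*1 = 52/(7*g) + g = g + 52/(7*g))
(h - 28076) + G(-135, U) = (19708 - 28076) + (-135 + (52/7)/(-135)) = -8368 + (-135 + (52/7)*(-1/135)) = -8368 + (-135 - 52/945) = -8368 - 127627/945 = -8035387/945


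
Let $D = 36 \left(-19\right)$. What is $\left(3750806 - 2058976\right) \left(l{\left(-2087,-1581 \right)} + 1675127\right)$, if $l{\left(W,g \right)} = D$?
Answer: $2832872900690$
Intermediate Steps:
$D = -684$
$l{\left(W,g \right)} = -684$
$\left(3750806 - 2058976\right) \left(l{\left(-2087,-1581 \right)} + 1675127\right) = \left(3750806 - 2058976\right) \left(-684 + 1675127\right) = 1691830 \cdot 1674443 = 2832872900690$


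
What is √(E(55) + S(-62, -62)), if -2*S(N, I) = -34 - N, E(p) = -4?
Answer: 3*I*√2 ≈ 4.2426*I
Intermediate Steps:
S(N, I) = 17 + N/2 (S(N, I) = -(-34 - N)/2 = 17 + N/2)
√(E(55) + S(-62, -62)) = √(-4 + (17 + (½)*(-62))) = √(-4 + (17 - 31)) = √(-4 - 14) = √(-18) = 3*I*√2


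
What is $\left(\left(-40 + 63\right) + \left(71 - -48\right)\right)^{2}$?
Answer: $20164$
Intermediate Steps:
$\left(\left(-40 + 63\right) + \left(71 - -48\right)\right)^{2} = \left(23 + \left(71 + 48\right)\right)^{2} = \left(23 + 119\right)^{2} = 142^{2} = 20164$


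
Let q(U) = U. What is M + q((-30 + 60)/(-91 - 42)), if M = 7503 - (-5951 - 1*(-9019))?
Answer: 589825/133 ≈ 4434.8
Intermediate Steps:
M = 4435 (M = 7503 - (-5951 + 9019) = 7503 - 1*3068 = 7503 - 3068 = 4435)
M + q((-30 + 60)/(-91 - 42)) = 4435 + (-30 + 60)/(-91 - 42) = 4435 + 30/(-133) = 4435 + 30*(-1/133) = 4435 - 30/133 = 589825/133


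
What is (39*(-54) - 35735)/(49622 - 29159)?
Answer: -37841/20463 ≈ -1.8492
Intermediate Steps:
(39*(-54) - 35735)/(49622 - 29159) = (-2106 - 35735)/20463 = -37841*1/20463 = -37841/20463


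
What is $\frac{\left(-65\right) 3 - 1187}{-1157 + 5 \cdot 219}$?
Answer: $\frac{691}{31} \approx 22.29$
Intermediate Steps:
$\frac{\left(-65\right) 3 - 1187}{-1157 + 5 \cdot 219} = \frac{-195 - 1187}{-1157 + 1095} = - \frac{1382}{-62} = \left(-1382\right) \left(- \frac{1}{62}\right) = \frac{691}{31}$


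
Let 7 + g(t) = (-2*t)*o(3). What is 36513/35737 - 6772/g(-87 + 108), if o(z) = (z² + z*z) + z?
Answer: 274471021/31770193 ≈ 8.6393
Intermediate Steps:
o(z) = z + 2*z² (o(z) = (z² + z²) + z = 2*z² + z = z + 2*z²)
g(t) = -7 - 42*t (g(t) = -7 + (-2*t)*(3*(1 + 2*3)) = -7 + (-2*t)*(3*(1 + 6)) = -7 + (-2*t)*(3*7) = -7 - 2*t*21 = -7 - 42*t)
36513/35737 - 6772/g(-87 + 108) = 36513/35737 - 6772/(-7 - 42*(-87 + 108)) = 36513*(1/35737) - 6772/(-7 - 42*21) = 36513/35737 - 6772/(-7 - 882) = 36513/35737 - 6772/(-889) = 36513/35737 - 6772*(-1/889) = 36513/35737 + 6772/889 = 274471021/31770193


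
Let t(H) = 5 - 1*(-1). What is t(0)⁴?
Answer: 1296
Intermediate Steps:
t(H) = 6 (t(H) = 5 + 1 = 6)
t(0)⁴ = 6⁴ = 1296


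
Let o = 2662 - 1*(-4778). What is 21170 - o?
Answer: 13730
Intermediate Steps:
o = 7440 (o = 2662 + 4778 = 7440)
21170 - o = 21170 - 1*7440 = 21170 - 7440 = 13730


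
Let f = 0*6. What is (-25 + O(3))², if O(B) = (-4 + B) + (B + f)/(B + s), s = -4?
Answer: 841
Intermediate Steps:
f = 0
O(B) = -4 + B + B/(-4 + B) (O(B) = (-4 + B) + (B + 0)/(B - 4) = (-4 + B) + B/(-4 + B) = -4 + B + B/(-4 + B))
(-25 + O(3))² = (-25 + (16 + 3² - 7*3)/(-4 + 3))² = (-25 + (16 + 9 - 21)/(-1))² = (-25 - 1*4)² = (-25 - 4)² = (-29)² = 841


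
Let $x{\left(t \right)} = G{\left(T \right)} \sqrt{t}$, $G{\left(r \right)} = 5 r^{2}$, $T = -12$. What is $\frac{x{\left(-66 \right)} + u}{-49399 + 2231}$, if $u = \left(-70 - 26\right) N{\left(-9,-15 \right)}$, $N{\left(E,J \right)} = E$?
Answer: $- \frac{27}{1474} - \frac{45 i \sqrt{66}}{2948} \approx -0.018317 - 0.12401 i$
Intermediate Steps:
$x{\left(t \right)} = 720 \sqrt{t}$ ($x{\left(t \right)} = 5 \left(-12\right)^{2} \sqrt{t} = 5 \cdot 144 \sqrt{t} = 720 \sqrt{t}$)
$u = 864$ ($u = \left(-70 - 26\right) \left(-9\right) = \left(-96\right) \left(-9\right) = 864$)
$\frac{x{\left(-66 \right)} + u}{-49399 + 2231} = \frac{720 \sqrt{-66} + 864}{-49399 + 2231} = \frac{720 i \sqrt{66} + 864}{-47168} = \left(720 i \sqrt{66} + 864\right) \left(- \frac{1}{47168}\right) = \left(864 + 720 i \sqrt{66}\right) \left(- \frac{1}{47168}\right) = - \frac{27}{1474} - \frac{45 i \sqrt{66}}{2948}$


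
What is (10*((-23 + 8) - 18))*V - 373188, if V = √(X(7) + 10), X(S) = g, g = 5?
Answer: -373188 - 330*√15 ≈ -3.7447e+5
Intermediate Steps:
X(S) = 5
V = √15 (V = √(5 + 10) = √15 ≈ 3.8730)
(10*((-23 + 8) - 18))*V - 373188 = (10*((-23 + 8) - 18))*√15 - 373188 = (10*(-15 - 18))*√15 - 373188 = (10*(-33))*√15 - 373188 = -330*√15 - 373188 = -373188 - 330*√15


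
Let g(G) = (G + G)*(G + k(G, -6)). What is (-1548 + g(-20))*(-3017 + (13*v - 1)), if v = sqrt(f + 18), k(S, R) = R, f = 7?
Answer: 1500124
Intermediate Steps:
v = 5 (v = sqrt(7 + 18) = sqrt(25) = 5)
g(G) = 2*G*(-6 + G) (g(G) = (G + G)*(G - 6) = (2*G)*(-6 + G) = 2*G*(-6 + G))
(-1548 + g(-20))*(-3017 + (13*v - 1)) = (-1548 + 2*(-20)*(-6 - 20))*(-3017 + (13*5 - 1)) = (-1548 + 2*(-20)*(-26))*(-3017 + (65 - 1)) = (-1548 + 1040)*(-3017 + 64) = -508*(-2953) = 1500124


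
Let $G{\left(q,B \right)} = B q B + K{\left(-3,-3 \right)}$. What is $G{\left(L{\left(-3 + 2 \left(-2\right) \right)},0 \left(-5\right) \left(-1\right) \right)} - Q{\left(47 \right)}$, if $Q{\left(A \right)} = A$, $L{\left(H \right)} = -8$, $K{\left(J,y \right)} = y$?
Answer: $-50$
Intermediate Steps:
$G{\left(q,B \right)} = -3 + q B^{2}$ ($G{\left(q,B \right)} = B q B - 3 = q B^{2} - 3 = -3 + q B^{2}$)
$G{\left(L{\left(-3 + 2 \left(-2\right) \right)},0 \left(-5\right) \left(-1\right) \right)} - Q{\left(47 \right)} = \left(-3 - 8 \left(0 \left(-5\right) \left(-1\right)\right)^{2}\right) - 47 = \left(-3 - 8 \left(0 \left(-1\right)\right)^{2}\right) - 47 = \left(-3 - 8 \cdot 0^{2}\right) - 47 = \left(-3 - 0\right) - 47 = \left(-3 + 0\right) - 47 = -3 - 47 = -50$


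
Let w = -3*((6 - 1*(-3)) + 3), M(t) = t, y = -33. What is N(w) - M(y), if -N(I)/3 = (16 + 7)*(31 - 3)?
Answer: -1899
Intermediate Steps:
w = -36 (w = -3*((6 + 3) + 3) = -3*(9 + 3) = -3*12 = -36)
N(I) = -1932 (N(I) = -3*(16 + 7)*(31 - 3) = -69*28 = -3*644 = -1932)
N(w) - M(y) = -1932 - 1*(-33) = -1932 + 33 = -1899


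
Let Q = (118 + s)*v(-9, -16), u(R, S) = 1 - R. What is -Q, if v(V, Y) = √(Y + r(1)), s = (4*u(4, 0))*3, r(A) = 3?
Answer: -82*I*√13 ≈ -295.66*I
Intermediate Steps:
s = -36 (s = (4*(1 - 1*4))*3 = (4*(1 - 4))*3 = (4*(-3))*3 = -12*3 = -36)
v(V, Y) = √(3 + Y) (v(V, Y) = √(Y + 3) = √(3 + Y))
Q = 82*I*√13 (Q = (118 - 36)*√(3 - 16) = 82*√(-13) = 82*(I*√13) = 82*I*√13 ≈ 295.66*I)
-Q = -82*I*√13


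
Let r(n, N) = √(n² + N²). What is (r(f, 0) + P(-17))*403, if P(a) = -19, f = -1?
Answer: -7254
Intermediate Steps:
r(n, N) = √(N² + n²)
(r(f, 0) + P(-17))*403 = (√(0² + (-1)²) - 19)*403 = (√(0 + 1) - 19)*403 = (√1 - 19)*403 = (1 - 19)*403 = -18*403 = -7254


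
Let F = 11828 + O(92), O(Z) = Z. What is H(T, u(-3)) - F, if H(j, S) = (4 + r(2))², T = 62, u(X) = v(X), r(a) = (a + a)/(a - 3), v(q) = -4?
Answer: -11920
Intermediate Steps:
r(a) = 2*a/(-3 + a) (r(a) = (2*a)/(-3 + a) = 2*a/(-3 + a))
u(X) = -4
H(j, S) = 0 (H(j, S) = (4 + 2*2/(-3 + 2))² = (4 + 2*2/(-1))² = (4 + 2*2*(-1))² = (4 - 4)² = 0² = 0)
F = 11920 (F = 11828 + 92 = 11920)
H(T, u(-3)) - F = 0 - 1*11920 = 0 - 11920 = -11920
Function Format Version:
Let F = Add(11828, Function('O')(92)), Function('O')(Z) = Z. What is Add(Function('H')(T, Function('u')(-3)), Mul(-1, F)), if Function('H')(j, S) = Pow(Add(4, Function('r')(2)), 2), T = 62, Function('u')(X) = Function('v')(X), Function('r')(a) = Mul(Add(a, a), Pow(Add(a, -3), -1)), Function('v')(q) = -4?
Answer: -11920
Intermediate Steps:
Function('r')(a) = Mul(2, a, Pow(Add(-3, a), -1)) (Function('r')(a) = Mul(Mul(2, a), Pow(Add(-3, a), -1)) = Mul(2, a, Pow(Add(-3, a), -1)))
Function('u')(X) = -4
Function('H')(j, S) = 0 (Function('H')(j, S) = Pow(Add(4, Mul(2, 2, Pow(Add(-3, 2), -1))), 2) = Pow(Add(4, Mul(2, 2, Pow(-1, -1))), 2) = Pow(Add(4, Mul(2, 2, -1)), 2) = Pow(Add(4, -4), 2) = Pow(0, 2) = 0)
F = 11920 (F = Add(11828, 92) = 11920)
Add(Function('H')(T, Function('u')(-3)), Mul(-1, F)) = Add(0, Mul(-1, 11920)) = Add(0, -11920) = -11920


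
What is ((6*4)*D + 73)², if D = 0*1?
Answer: 5329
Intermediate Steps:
D = 0
((6*4)*D + 73)² = ((6*4)*0 + 73)² = (24*0 + 73)² = (0 + 73)² = 73² = 5329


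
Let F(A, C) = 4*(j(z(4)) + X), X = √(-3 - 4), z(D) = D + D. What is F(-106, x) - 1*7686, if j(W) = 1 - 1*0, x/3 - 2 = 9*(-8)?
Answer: -7682 + 4*I*√7 ≈ -7682.0 + 10.583*I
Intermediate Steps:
x = -210 (x = 6 + 3*(9*(-8)) = 6 + 3*(-72) = 6 - 216 = -210)
z(D) = 2*D
j(W) = 1 (j(W) = 1 + 0 = 1)
X = I*√7 (X = √(-7) = I*√7 ≈ 2.6458*I)
F(A, C) = 4 + 4*I*√7 (F(A, C) = 4*(1 + I*√7) = 4 + 4*I*√7)
F(-106, x) - 1*7686 = (4 + 4*I*√7) - 1*7686 = (4 + 4*I*√7) - 7686 = -7682 + 4*I*√7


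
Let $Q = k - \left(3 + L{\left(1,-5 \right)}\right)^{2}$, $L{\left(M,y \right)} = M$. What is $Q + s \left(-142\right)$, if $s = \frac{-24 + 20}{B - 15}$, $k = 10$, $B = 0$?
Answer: $- \frac{658}{15} \approx -43.867$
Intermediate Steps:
$Q = -6$ ($Q = 10 - \left(3 + 1\right)^{2} = 10 - 4^{2} = 10 - 16 = -6$)
$s = \frac{4}{15}$ ($s = \frac{-24 + 20}{0 - 15} = - \frac{4}{-15} = \left(-4\right) \left(- \frac{1}{15}\right) = \frac{4}{15} \approx 0.26667$)
$Q + s \left(-142\right) = -6 + \frac{4}{15} \left(-142\right) = -6 - \frac{568}{15} = - \frac{658}{15}$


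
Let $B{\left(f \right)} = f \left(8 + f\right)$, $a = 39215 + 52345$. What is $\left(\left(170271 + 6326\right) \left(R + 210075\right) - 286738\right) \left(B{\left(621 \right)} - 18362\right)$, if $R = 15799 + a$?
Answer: $20867275422443920$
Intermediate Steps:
$a = 91560$
$R = 107359$ ($R = 15799 + 91560 = 107359$)
$\left(\left(170271 + 6326\right) \left(R + 210075\right) - 286738\right) \left(B{\left(621 \right)} - 18362\right) = \left(\left(170271 + 6326\right) \left(107359 + 210075\right) - 286738\right) \left(621 \left(8 + 621\right) - 18362\right) = \left(176597 \cdot 317434 - 286738\right) \left(621 \cdot 629 - 18362\right) = \left(56057892098 - 286738\right) \left(390609 - 18362\right) = 56057605360 \cdot 372247 = 20867275422443920$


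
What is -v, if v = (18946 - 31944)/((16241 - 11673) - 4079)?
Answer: 12998/489 ≈ 26.581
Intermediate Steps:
v = -12998/489 (v = -12998/(4568 - 4079) = -12998/489 ≈ -26.581)
-v = -1*(-12998/489) = 12998/489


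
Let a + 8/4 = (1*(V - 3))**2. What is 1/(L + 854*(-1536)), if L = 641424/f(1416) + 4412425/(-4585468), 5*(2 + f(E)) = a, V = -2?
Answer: -59611084/63488392999861 ≈ -9.3893e-7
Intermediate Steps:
a = 23 (a = -2 + (1*(-2 - 3))**2 = -2 + (1*(-5))**2 = -2 + (-5)**2 = -2 + 25 = 23)
f(E) = 13/5 (f(E) = -2 + (1/5)*23 = -2 + 23/5 = 13/5)
L = 14706088770635/59611084 (L = 641424/(13/5) + 4412425/(-4585468) = 641424*(5/13) + 4412425*(-1/4585468) = 3207120/13 - 4412425/4585468 = 14706088770635/59611084 ≈ 2.4670e+5)
1/(L + 854*(-1536)) = 1/(14706088770635/59611084 + 854*(-1536)) = 1/(14706088770635/59611084 - 1311744) = 1/(-63488392999861/59611084) = -59611084/63488392999861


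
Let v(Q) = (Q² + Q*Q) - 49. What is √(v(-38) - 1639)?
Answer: 20*√3 ≈ 34.641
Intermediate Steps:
v(Q) = -49 + 2*Q² (v(Q) = (Q² + Q²) - 49 = 2*Q² - 49 = -49 + 2*Q²)
√(v(-38) - 1639) = √((-49 + 2*(-38)²) - 1639) = √((-49 + 2*1444) - 1639) = √((-49 + 2888) - 1639) = √(2839 - 1639) = √1200 = 20*√3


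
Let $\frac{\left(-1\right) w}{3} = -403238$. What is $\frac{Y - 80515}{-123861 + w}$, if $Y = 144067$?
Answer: $\frac{21184}{361951} \approx 0.058527$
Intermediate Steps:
$w = 1209714$ ($w = \left(-3\right) \left(-403238\right) = 1209714$)
$\frac{Y - 80515}{-123861 + w} = \frac{144067 - 80515}{-123861 + 1209714} = \frac{63552}{1085853} = 63552 \cdot \frac{1}{1085853} = \frac{21184}{361951}$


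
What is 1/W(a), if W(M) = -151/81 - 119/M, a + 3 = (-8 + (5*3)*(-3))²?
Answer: -227286/433345 ≈ -0.52449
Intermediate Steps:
a = 2806 (a = -3 + (-8 + (5*3)*(-3))² = -3 + (-8 + 15*(-3))² = -3 + (-8 - 45)² = -3 + (-53)² = -3 + 2809 = 2806)
W(M) = -151/81 - 119/M (W(M) = -151*1/81 - 119/M = -151/81 - 119/M)
1/W(a) = 1/(-151/81 - 119/2806) = 1/(-433345/227286) = -227286/433345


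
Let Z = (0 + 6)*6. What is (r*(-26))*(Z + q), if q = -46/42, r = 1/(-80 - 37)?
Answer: 1466/189 ≈ 7.7566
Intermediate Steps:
Z = 36 (Z = 6*6 = 36)
r = -1/117 (r = 1/(-117) = -1/117 ≈ -0.0085470)
q = -23/21 (q = -46*1/42 = -23/21 ≈ -1.0952)
(r*(-26))*(Z + q) = (-1/117*(-26))*(36 - 23/21) = (2/9)*(733/21) = 1466/189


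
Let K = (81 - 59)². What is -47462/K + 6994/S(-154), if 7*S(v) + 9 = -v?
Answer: 8406841/35090 ≈ 239.58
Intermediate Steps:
S(v) = -9/7 - v/7 (S(v) = -9/7 + (-v)/7 = -9/7 - v/7)
K = 484 (K = 22² = 484)
-47462/K + 6994/S(-154) = -47462/484 + 6994/(-9/7 - ⅐*(-154)) = -47462*1/484 + 6994/(-9/7 + 22) = -23731/242 + 6994/(145/7) = -23731/242 + 6994*(7/145) = -23731/242 + 48958/145 = 8406841/35090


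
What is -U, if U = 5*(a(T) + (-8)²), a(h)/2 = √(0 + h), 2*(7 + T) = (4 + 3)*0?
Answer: -320 - 10*I*√7 ≈ -320.0 - 26.458*I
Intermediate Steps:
T = -7 (T = -7 + ((4 + 3)*0)/2 = -7 + (7*0)/2 = -7 + (½)*0 = -7 + 0 = -7)
a(h) = 2*√h (a(h) = 2*√(0 + h) = 2*√h)
U = 320 + 10*I*√7 (U = 5*(2*√(-7) + (-8)²) = 5*(2*(I*√7) + 64) = 5*(2*I*√7 + 64) = 5*(64 + 2*I*√7) = 320 + 10*I*√7 ≈ 320.0 + 26.458*I)
-U = -(320 + 10*I*√7) = -320 - 10*I*√7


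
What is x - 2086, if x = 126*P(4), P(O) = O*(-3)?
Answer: -3598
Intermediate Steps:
P(O) = -3*O
x = -1512 (x = 126*(-3*4) = 126*(-12) = -1512)
x - 2086 = -1512 - 2086 = -3598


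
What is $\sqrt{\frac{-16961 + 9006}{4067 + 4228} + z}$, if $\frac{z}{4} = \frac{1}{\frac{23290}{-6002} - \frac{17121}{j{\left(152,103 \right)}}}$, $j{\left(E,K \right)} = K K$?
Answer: $\frac{i \sqrt{35518123879897623031515}}{145097737617} \approx 1.2989 i$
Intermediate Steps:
$j{\left(E,K \right)} = K^{2}$
$z = - \frac{63675218}{87460963}$ ($z = \frac{4}{\frac{23290}{-6002} - \frac{17121}{103^{2}}} = \frac{4}{23290 \left(- \frac{1}{6002}\right) - \frac{17121}{10609}} = \frac{4}{- \frac{11645}{3001} - \frac{17121}{10609}} = \frac{4}{- \frac{174921926}{31837609}} = 4 \left(- \frac{31837609}{174921926}\right) = - \frac{63675218}{87460963} \approx -0.72804$)
$\sqrt{\frac{-16961 + 9006}{4067 + 4228} + z} = \sqrt{\frac{-16961 + 9006}{4067 + 4228} - \frac{63675218}{87460963}} = \sqrt{- \frac{7955}{8295} - \frac{63675218}{87460963}} = \sqrt{\left(-7955\right) \frac{1}{8295} - \frac{63675218}{87460963}} = \sqrt{- \frac{1591}{1659} - \frac{63675218}{87460963}} = \sqrt{- \frac{244787578795}{145097737617}} = \frac{i \sqrt{35518123879897623031515}}{145097737617}$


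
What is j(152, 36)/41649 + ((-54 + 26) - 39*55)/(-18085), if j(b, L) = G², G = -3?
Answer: 30222014/251074055 ≈ 0.12037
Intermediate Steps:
j(b, L) = 9 (j(b, L) = (-3)² = 9)
j(152, 36)/41649 + ((-54 + 26) - 39*55)/(-18085) = 9/41649 + ((-54 + 26) - 39*55)/(-18085) = 9*(1/41649) + (-28 - 2145)*(-1/18085) = 3/13883 - 2173*(-1/18085) = 3/13883 + 2173/18085 = 30222014/251074055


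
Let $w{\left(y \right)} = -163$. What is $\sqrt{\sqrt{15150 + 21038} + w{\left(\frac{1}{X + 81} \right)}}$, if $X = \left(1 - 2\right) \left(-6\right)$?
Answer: $\sqrt{-163 + 2 \sqrt{9047}} \approx 5.2184$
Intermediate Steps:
$X = 6$ ($X = \left(-1\right) \left(-6\right) = 6$)
$\sqrt{\sqrt{15150 + 21038} + w{\left(\frac{1}{X + 81} \right)}} = \sqrt{\sqrt{15150 + 21038} - 163} = \sqrt{\sqrt{36188} - 163} = \sqrt{2 \sqrt{9047} - 163} = \sqrt{-163 + 2 \sqrt{9047}}$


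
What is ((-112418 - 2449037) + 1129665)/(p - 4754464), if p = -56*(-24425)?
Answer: 715895/1693332 ≈ 0.42277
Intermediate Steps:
p = 1367800
((-112418 - 2449037) + 1129665)/(p - 4754464) = ((-112418 - 2449037) + 1129665)/(1367800 - 4754464) = (-2561455 + 1129665)/(-3386664) = -1431790*(-1/3386664) = 715895/1693332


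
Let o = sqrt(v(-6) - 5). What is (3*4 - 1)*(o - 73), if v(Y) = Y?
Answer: -803 + 11*I*sqrt(11) ≈ -803.0 + 36.483*I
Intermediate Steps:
o = I*sqrt(11) (o = sqrt(-6 - 5) = sqrt(-11) = I*sqrt(11) ≈ 3.3166*I)
(3*4 - 1)*(o - 73) = (3*4 - 1)*(I*sqrt(11) - 73) = (12 - 1)*(-73 + I*sqrt(11)) = 11*(-73 + I*sqrt(11)) = -803 + 11*I*sqrt(11)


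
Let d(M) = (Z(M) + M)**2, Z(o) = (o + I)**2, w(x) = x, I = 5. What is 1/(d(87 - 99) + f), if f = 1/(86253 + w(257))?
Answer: 86510/118432191 ≈ 0.00073046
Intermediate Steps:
Z(o) = (5 + o)**2 (Z(o) = (o + 5)**2 = (5 + o)**2)
f = 1/86510 (f = 1/(86253 + 257) = 1/86510 ≈ 1.1559e-5)
d(M) = (M + (5 + M)**2)**2 (d(M) = ((5 + M)**2 + M)**2 = (M + (5 + M)**2)**2)
1/(d(87 - 99) + f) = 1/(((87 - 99) + (5 + (87 - 99))**2)**2 + 1/86510) = 1/((-12 + (5 - 12)**2)**2 + 1/86510) = 1/((-12 + (-7)**2)**2 + 1/86510) = 1/((-12 + 49)**2 + 1/86510) = 1/(37**2 + 1/86510) = 1/(1369 + 1/86510) = 1/(118432191/86510) = 86510/118432191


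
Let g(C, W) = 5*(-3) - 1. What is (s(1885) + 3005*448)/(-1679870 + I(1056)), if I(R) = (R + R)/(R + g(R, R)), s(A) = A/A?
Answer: -87505665/109191418 ≈ -0.80140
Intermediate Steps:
s(A) = 1
g(C, W) = -16 (g(C, W) = -15 - 1 = -16)
I(R) = 2*R/(-16 + R) (I(R) = (R + R)/(R - 16) = (2*R)/(-16 + R) = 2*R/(-16 + R))
(s(1885) + 3005*448)/(-1679870 + I(1056)) = (1 + 3005*448)/(-1679870 + 2*1056/(-16 + 1056)) = (1 + 1346240)/(-1679870 + 2*1056/1040) = 1346241/(-1679870 + 2*1056*(1/1040)) = 1346241/(-1679870 + 132/65) = 1346241/(-109191418/65) = 1346241*(-65/109191418) = -87505665/109191418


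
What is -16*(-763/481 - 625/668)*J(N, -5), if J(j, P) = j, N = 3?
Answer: 9723708/80327 ≈ 121.05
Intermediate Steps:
-16*(-763/481 - 625/668)*J(N, -5) = -16*(-763/481 - 625/668)*3 = -(-3241236)*3/80327 = -16*(-2430927/321308) = 9723708/80327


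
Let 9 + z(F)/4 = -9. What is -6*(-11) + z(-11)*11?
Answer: -726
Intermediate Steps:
z(F) = -72 (z(F) = -36 + 4*(-9) = -36 - 36 = -72)
-6*(-11) + z(-11)*11 = -6*(-11) - 72*11 = 66 - 792 = -726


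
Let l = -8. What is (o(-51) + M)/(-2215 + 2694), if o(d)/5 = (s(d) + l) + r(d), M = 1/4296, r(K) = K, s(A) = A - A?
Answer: -1267319/2057784 ≈ -0.61587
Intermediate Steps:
s(A) = 0
M = 1/4296 ≈ 0.00023277
o(d) = -40 + 5*d (o(d) = 5*((0 - 8) + d) = 5*(-8 + d) = -40 + 5*d)
(o(-51) + M)/(-2215 + 2694) = ((-40 + 5*(-51)) + 1/4296)/(-2215 + 2694) = ((-40 - 255) + 1/4296)/479 = (-295 + 1/4296)*(1/479) = -1267319/4296*1/479 = -1267319/2057784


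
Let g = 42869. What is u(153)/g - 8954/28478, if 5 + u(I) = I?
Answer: -189817141/610411691 ≈ -0.31097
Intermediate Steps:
u(I) = -5 + I
u(153)/g - 8954/28478 = (-5 + 153)/42869 - 8954/28478 = 148*(1/42869) - 8954*1/28478 = 148/42869 - 4477/14239 = -189817141/610411691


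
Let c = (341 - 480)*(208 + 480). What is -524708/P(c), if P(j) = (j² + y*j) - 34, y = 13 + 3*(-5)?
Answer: -262354/4572835327 ≈ -5.7372e-5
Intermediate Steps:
y = -2 (y = 13 - 15 = -2)
c = -95632 (c = -139*688 = -95632)
P(j) = -34 + j² - 2*j (P(j) = (j² - 2*j) - 34 = -34 + j² - 2*j)
-524708/P(c) = -524708/(-34 + (-95632)² - 2*(-95632)) = -524708/(-34 + 9145479424 + 191264) = -524708/9145670654 = -524708*1/9145670654 = -262354/4572835327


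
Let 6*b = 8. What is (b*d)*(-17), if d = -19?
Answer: 1292/3 ≈ 430.67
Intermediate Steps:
b = 4/3 (b = (⅙)*8 = 4/3 ≈ 1.3333)
(b*d)*(-17) = ((4/3)*(-19))*(-17) = -76/3*(-17) = 1292/3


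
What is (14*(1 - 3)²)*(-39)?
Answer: -2184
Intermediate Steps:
(14*(1 - 3)²)*(-39) = (14*(-2)²)*(-39) = (14*4)*(-39) = 56*(-39) = -2184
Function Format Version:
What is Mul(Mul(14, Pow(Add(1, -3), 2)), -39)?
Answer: -2184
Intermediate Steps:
Mul(Mul(14, Pow(Add(1, -3), 2)), -39) = Mul(Mul(14, Pow(-2, 2)), -39) = Mul(Mul(14, 4), -39) = Mul(56, -39) = -2184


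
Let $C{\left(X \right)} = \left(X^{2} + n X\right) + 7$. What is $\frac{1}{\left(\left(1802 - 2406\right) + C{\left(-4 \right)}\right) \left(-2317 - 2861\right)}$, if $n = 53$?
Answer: $\frac{1}{4106154} \approx 2.4354 \cdot 10^{-7}$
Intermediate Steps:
$C{\left(X \right)} = 7 + X^{2} + 53 X$ ($C{\left(X \right)} = \left(X^{2} + 53 X\right) + 7 = 7 + X^{2} + 53 X$)
$\frac{1}{\left(\left(1802 - 2406\right) + C{\left(-4 \right)}\right) \left(-2317 - 2861\right)} = \frac{1}{\left(\left(1802 - 2406\right) + \left(7 + \left(-4\right)^{2} + 53 \left(-4\right)\right)\right) \left(-2317 - 2861\right)} = \frac{1}{\left(-604 + \left(7 + 16 - 212\right)\right) \left(-5178\right)} = \frac{1}{\left(-604 - 189\right) \left(-5178\right)} = \frac{1}{\left(-793\right) \left(-5178\right)} = \frac{1}{4106154}$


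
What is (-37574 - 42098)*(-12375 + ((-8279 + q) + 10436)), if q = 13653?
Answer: -273673320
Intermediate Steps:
(-37574 - 42098)*(-12375 + ((-8279 + q) + 10436)) = (-37574 - 42098)*(-12375 + ((-8279 + 13653) + 10436)) = -79672*(-12375 + (5374 + 10436)) = -79672*(-12375 + 15810) = -79672*3435 = -273673320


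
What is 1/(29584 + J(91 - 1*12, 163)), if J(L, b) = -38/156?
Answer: 78/2307533 ≈ 3.3802e-5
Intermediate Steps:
J(L, b) = -19/78 (J(L, b) = -38*1/156 = -19/78)
1/(29584 + J(91 - 1*12, 163)) = 1/(29584 - 19/78) = 1/(2307533/78) = 78/2307533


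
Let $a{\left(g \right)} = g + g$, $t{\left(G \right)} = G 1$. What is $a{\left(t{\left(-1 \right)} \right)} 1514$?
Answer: $-3028$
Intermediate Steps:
$t{\left(G \right)} = G$
$a{\left(g \right)} = 2 g$
$a{\left(t{\left(-1 \right)} \right)} 1514 = 2 \left(-1\right) 1514 = \left(-2\right) 1514 = -3028$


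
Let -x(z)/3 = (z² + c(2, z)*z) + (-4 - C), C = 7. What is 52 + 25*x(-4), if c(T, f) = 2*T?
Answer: 877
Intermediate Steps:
x(z) = 33 - 12*z - 3*z² (x(z) = -3*((z² + (2*2)*z) + (-4 - 1*7)) = -3*((z² + 4*z) + (-4 - 7)) = -3*((z² + 4*z) - 11) = -3*(-11 + z² + 4*z) = 33 - 12*z - 3*z²)
52 + 25*x(-4) = 52 + 25*(33 - 12*(-4) - 3*(-4)²) = 52 + 25*(33 + 48 - 3*16) = 52 + 25*(33 + 48 - 48) = 52 + 25*33 = 52 + 825 = 877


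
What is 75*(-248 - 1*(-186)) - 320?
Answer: -4970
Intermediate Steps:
75*(-248 - 1*(-186)) - 320 = 75*(-248 + 186) - 320 = 75*(-62) - 320 = -4650 - 320 = -4970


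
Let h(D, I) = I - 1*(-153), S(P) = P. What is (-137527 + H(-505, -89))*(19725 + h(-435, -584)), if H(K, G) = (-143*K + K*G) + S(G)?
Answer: -394678064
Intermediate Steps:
H(K, G) = G - 143*K + G*K (H(K, G) = (-143*K + K*G) + G = (-143*K + G*K) + G = G - 143*K + G*K)
h(D, I) = 153 + I (h(D, I) = I + 153 = 153 + I)
(-137527 + H(-505, -89))*(19725 + h(-435, -584)) = (-137527 + (-89 - 143*(-505) - 89*(-505)))*(19725 + (153 - 584)) = (-137527 + (-89 + 72215 + 44945))*(19725 - 431) = (-137527 + 117071)*19294 = -20456*19294 = -394678064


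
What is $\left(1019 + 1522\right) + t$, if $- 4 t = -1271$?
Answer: $\frac{11435}{4} \approx 2858.8$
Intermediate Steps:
$t = \frac{1271}{4}$ ($t = \left(- \frac{1}{4}\right) \left(-1271\right) = \frac{1271}{4} \approx 317.75$)
$\left(1019 + 1522\right) + t = \left(1019 + 1522\right) + \frac{1271}{4} = 2541 + \frac{1271}{4} = \frac{11435}{4}$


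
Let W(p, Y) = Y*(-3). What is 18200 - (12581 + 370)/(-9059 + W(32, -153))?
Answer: 156532951/8600 ≈ 18202.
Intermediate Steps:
W(p, Y) = -3*Y
18200 - (12581 + 370)/(-9059 + W(32, -153)) = 18200 - (12581 + 370)/(-9059 - 3*(-153)) = 18200 - 12951/(-9059 + 459) = 18200 - 12951/(-8600) = 18200 - 12951*(-1)/8600 = 18200 - 1*(-12951/8600) = 18200 + 12951/8600 = 156532951/8600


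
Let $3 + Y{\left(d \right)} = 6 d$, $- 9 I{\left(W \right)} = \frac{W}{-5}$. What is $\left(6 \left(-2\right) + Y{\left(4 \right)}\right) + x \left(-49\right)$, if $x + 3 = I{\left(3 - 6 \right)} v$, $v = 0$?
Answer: $156$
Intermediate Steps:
$I{\left(W \right)} = \frac{W}{45}$ ($I{\left(W \right)} = - \frac{W \frac{1}{-5}}{9} = - \frac{W \left(- \frac{1}{5}\right)}{9} = - \frac{\left(- \frac{1}{5}\right) W}{9} = \frac{W}{45}$)
$Y{\left(d \right)} = -3 + 6 d$
$x = -3$ ($x = -3 + \frac{3 - 6}{45} \cdot 0 = -3 + \frac{1}{45} \left(-3\right) 0 = -3 - 0 = -3 + 0 = -3$)
$\left(6 \left(-2\right) + Y{\left(4 \right)}\right) + x \left(-49\right) = \left(6 \left(-2\right) + \left(-3 + 6 \cdot 4\right)\right) - -147 = \left(-12 + \left(-3 + 24\right)\right) + 147 = \left(-12 + 21\right) + 147 = 9 + 147 = 156$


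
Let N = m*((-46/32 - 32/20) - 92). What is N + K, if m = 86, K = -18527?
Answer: -1068009/40 ≈ -26700.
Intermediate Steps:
N = -326929/40 (N = 86*((-46/32 - 32/20) - 92) = 86*((-46*1/32 - 32*1/20) - 92) = 86*((-23/16 - 8/5) - 92) = 86*(-243/80 - 92) = 86*(-7603/80) = -326929/40 ≈ -8173.2)
N + K = -326929/40 - 18527 = -1068009/40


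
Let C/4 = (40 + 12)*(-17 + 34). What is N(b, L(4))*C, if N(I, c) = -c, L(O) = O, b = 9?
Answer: -14144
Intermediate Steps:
C = 3536 (C = 4*((40 + 12)*(-17 + 34)) = 4*(52*17) = 4*884 = 3536)
N(b, L(4))*C = -1*4*3536 = -4*3536 = -14144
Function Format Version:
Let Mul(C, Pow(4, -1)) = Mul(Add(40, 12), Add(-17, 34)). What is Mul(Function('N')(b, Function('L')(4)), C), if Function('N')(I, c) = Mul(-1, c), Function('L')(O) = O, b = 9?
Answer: -14144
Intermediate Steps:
C = 3536 (C = Mul(4, Mul(Add(40, 12), Add(-17, 34))) = Mul(4, Mul(52, 17)) = Mul(4, 884) = 3536)
Mul(Function('N')(b, Function('L')(4)), C) = Mul(Mul(-1, 4), 3536) = Mul(-4, 3536) = -14144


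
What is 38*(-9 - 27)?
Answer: -1368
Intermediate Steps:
38*(-9 - 27) = 38*(-36) = -1368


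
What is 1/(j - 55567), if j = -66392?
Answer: -1/121959 ≈ -8.1995e-6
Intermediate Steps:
1/(j - 55567) = 1/(-66392 - 55567) = 1/(-121959) = -1/121959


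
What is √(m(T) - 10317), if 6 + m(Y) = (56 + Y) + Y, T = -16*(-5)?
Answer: 3*I*√1123 ≈ 100.53*I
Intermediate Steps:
T = 80
m(Y) = 50 + 2*Y (m(Y) = -6 + ((56 + Y) + Y) = -6 + (56 + 2*Y) = 50 + 2*Y)
√(m(T) - 10317) = √((50 + 2*80) - 10317) = √((50 + 160) - 10317) = √(210 - 10317) = √(-10107) = 3*I*√1123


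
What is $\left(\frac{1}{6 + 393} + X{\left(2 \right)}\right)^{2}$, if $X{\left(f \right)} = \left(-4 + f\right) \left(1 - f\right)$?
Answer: $\frac{638401}{159201} \approx 4.01$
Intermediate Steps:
$X{\left(f \right)} = \left(1 - f\right) \left(-4 + f\right)$
$\left(\frac{1}{6 + 393} + X{\left(2 \right)}\right)^{2} = \left(\frac{1}{6 + 393} - -2\right)^{2} = \left(\frac{1}{399} - -2\right)^{2} = \left(\frac{1}{399} + 2\right)^{2} = \left(\frac{799}{399}\right)^{2} = \frac{638401}{159201}$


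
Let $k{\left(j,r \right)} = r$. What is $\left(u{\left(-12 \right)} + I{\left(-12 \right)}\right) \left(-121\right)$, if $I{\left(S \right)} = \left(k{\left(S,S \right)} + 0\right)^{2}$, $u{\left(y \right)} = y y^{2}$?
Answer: $191664$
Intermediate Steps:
$u{\left(y \right)} = y^{3}$
$I{\left(S \right)} = S^{2}$ ($I{\left(S \right)} = \left(S + 0\right)^{2} = S^{2}$)
$\left(u{\left(-12 \right)} + I{\left(-12 \right)}\right) \left(-121\right) = \left(\left(-12\right)^{3} + \left(-12\right)^{2}\right) \left(-121\right) = \left(-1728 + 144\right) \left(-121\right) = \left(-1584\right) \left(-121\right) = 191664$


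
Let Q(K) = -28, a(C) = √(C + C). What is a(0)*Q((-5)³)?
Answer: 0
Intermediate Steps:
a(C) = √2*√C (a(C) = √(2*C) = √2*√C)
a(0)*Q((-5)³) = (√2*√0)*(-28) = (√2*0)*(-28) = 0*(-28) = 0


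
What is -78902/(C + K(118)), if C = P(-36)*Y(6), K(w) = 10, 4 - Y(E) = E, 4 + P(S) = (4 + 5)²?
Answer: 39451/72 ≈ 547.93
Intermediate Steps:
P(S) = 77 (P(S) = -4 + (4 + 5)² = -4 + 9² = -4 + 81 = 77)
Y(E) = 4 - E
C = -154 (C = 77*(4 - 1*6) = 77*(4 - 6) = 77*(-2) = -154)
-78902/(C + K(118)) = -78902/(-154 + 10) = -78902/(-144) = -78902*(-1/144) = 39451/72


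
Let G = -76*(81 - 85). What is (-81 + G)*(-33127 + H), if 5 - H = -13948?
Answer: -4275802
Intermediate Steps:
H = 13953 (H = 5 - 1*(-13948) = 5 + 13948 = 13953)
G = 304 (G = -76*(-4) = 304)
(-81 + G)*(-33127 + H) = (-81 + 304)*(-33127 + 13953) = 223*(-19174) = -4275802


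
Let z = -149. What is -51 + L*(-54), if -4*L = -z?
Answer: 3921/2 ≈ 1960.5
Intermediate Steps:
L = -149/4 (L = -(-1)*(-149)/4 = -¼*149 = -149/4 ≈ -37.250)
-51 + L*(-54) = -51 - 149/4*(-54) = -51 + 4023/2 = 3921/2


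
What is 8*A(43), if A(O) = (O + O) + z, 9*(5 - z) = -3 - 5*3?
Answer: 744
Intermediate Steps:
z = 7 (z = 5 - (-3 - 5*3)/9 = 5 - (-3 - 15)/9 = 5 - ⅑*(-18) = 5 + 2 = 7)
A(O) = 7 + 2*O (A(O) = (O + O) + 7 = 2*O + 7 = 7 + 2*O)
8*A(43) = 8*(7 + 2*43) = 8*(7 + 86) = 8*93 = 744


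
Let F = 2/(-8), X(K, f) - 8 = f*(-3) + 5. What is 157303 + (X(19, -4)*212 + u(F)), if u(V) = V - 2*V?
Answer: 650413/4 ≈ 1.6260e+5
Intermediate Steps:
X(K, f) = 13 - 3*f (X(K, f) = 8 + (f*(-3) + 5) = 8 + (-3*f + 5) = 8 + (5 - 3*f) = 13 - 3*f)
F = -1/4 (F = 2*(-1/8) = -1/4 ≈ -0.25000)
u(V) = -V
157303 + (X(19, -4)*212 + u(F)) = 157303 + ((13 - 3*(-4))*212 - 1*(-1/4)) = 157303 + ((13 + 12)*212 + 1/4) = 157303 + (25*212 + 1/4) = 157303 + (5300 + 1/4) = 157303 + 21201/4 = 650413/4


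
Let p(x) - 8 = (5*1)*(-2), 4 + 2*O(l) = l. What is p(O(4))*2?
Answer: -4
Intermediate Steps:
O(l) = -2 + l/2
p(x) = -2 (p(x) = 8 + (5*1)*(-2) = 8 + 5*(-2) = 8 - 10 = -2)
p(O(4))*2 = -2*2 = -4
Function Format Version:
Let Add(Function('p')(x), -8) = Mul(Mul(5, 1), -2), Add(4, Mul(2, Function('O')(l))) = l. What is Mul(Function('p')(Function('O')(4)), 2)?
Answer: -4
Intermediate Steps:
Function('O')(l) = Add(-2, Mul(Rational(1, 2), l))
Function('p')(x) = -2 (Function('p')(x) = Add(8, Mul(Mul(5, 1), -2)) = Add(8, Mul(5, -2)) = Add(8, -10) = -2)
Mul(Function('p')(Function('O')(4)), 2) = Mul(-2, 2) = -4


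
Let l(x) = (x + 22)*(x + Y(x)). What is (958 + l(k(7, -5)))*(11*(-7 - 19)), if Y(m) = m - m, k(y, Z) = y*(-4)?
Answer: -322036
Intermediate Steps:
k(y, Z) = -4*y
Y(m) = 0
l(x) = x*(22 + x) (l(x) = (x + 22)*(x + 0) = (22 + x)*x = x*(22 + x))
(958 + l(k(7, -5)))*(11*(-7 - 19)) = (958 + (-4*7)*(22 - 4*7))*(11*(-7 - 19)) = (958 - 28*(22 - 28))*(11*(-26)) = (958 - 28*(-6))*(-286) = (958 + 168)*(-286) = 1126*(-286) = -322036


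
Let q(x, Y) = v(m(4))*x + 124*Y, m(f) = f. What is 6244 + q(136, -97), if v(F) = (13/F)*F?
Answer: -4016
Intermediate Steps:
v(F) = 13
q(x, Y) = 13*x + 124*Y
6244 + q(136, -97) = 6244 + (13*136 + 124*(-97)) = 6244 + (1768 - 12028) = 6244 - 10260 = -4016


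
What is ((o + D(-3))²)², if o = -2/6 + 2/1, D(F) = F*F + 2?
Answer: 2085136/81 ≈ 25742.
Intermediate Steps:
D(F) = 2 + F² (D(F) = F² + 2 = 2 + F²)
o = 5/3 (o = -2*⅙ + 2*1 = -⅓ + 2 = 5/3 ≈ 1.6667)
((o + D(-3))²)² = ((5/3 + (2 + (-3)²))²)² = ((5/3 + (2 + 9))²)² = ((5/3 + 11)²)² = ((38/3)²)² = (1444/9)² = 2085136/81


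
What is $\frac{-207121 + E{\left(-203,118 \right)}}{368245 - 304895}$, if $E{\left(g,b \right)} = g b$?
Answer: $- \frac{9243}{2534} \approx -3.6476$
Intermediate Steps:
$E{\left(g,b \right)} = b g$
$\frac{-207121 + E{\left(-203,118 \right)}}{368245 - 304895} = \frac{-207121 + 118 \left(-203\right)}{368245 - 304895} = \frac{-207121 - 23954}{63350} = \left(-231075\right) \frac{1}{63350} = - \frac{9243}{2534}$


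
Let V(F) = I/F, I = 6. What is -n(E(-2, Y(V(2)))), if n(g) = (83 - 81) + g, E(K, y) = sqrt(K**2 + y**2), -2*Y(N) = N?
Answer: -9/2 ≈ -4.5000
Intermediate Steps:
V(F) = 6/F
Y(N) = -N/2
n(g) = 2 + g
-n(E(-2, Y(V(2)))) = -(2 + sqrt((-2)**2 + (-3/2)**2)) = -(2 + sqrt(4 + (-3/2)**2)) = -(2 + sqrt(4 + 9/4)) = -(2 + sqrt(25/4)) = -(2 + 5/2) = -1*9/2 = -9/2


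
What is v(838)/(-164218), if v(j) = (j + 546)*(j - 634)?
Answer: -141168/82109 ≈ -1.7193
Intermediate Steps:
v(j) = (-634 + j)*(546 + j) (v(j) = (546 + j)*(-634 + j) = (-634 + j)*(546 + j))
v(838)/(-164218) = (-346164 + 838² - 88*838)/(-164218) = (-346164 + 702244 - 73744)*(-1/164218) = 282336*(-1/164218) = -141168/82109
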